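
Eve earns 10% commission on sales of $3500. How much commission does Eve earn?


Convert rate to decimal:
10% = 0.1
Multiply by sales:
$3500 x 0.1 = $350

$350


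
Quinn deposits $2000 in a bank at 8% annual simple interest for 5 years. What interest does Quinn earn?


Use the formula I = P x R x T / 100
P x R x T = 2000 x 8 x 5 = 80000
I = 80000 / 100 = $800

$800


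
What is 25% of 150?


Convert percentage to decimal:
25% = 0.25
Multiply:
150 x 0.25 = 37.5

37.5


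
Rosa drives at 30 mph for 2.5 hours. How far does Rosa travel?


Use the formula: distance = speed x time
Speed = 30 mph, Time = 2.5 hours
30 x 2.5 = 75 miles

75 miles


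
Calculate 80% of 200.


Convert percentage to decimal:
80% = 0.8
Multiply:
200 x 0.8 = 160

160


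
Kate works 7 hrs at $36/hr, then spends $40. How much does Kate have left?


Calculate earnings:
7 x $36 = $252
Subtract spending:
$252 - $40 = $212

$212


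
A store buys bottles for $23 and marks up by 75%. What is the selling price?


Calculate the markup amount:
75% of $23 = $17.25
Add to cost:
$23 + $17.25 = $40.25

$40.25


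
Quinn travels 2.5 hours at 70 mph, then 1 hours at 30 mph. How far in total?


Leg 1 distance:
70 x 2.5 = 175 miles
Leg 2 distance:
30 x 1 = 30 miles
Total distance:
175 + 30 = 205 miles

205 miles


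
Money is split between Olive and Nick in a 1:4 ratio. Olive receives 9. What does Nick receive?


Find the multiplier:
9 / 1 = 9
Apply to Nick's share:
4 x 9 = 36

36


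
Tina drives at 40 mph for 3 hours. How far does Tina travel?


Use the formula: distance = speed x time
Speed = 40 mph, Time = 3 hours
40 x 3 = 120 miles

120 miles


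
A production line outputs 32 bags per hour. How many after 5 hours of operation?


Production rate: 32 bags per hour
Time: 5 hours
Total: 32 x 5 = 160 bags

160 bags


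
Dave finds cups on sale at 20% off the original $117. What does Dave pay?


Calculate the discount amount:
20% of $117 = $23.40
Subtract from original:
$117 - $23.40 = $93.60

$93.60


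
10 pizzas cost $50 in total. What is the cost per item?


Total cost: $50
Number of items: 10
Unit price: $50 / 10 = $5

$5


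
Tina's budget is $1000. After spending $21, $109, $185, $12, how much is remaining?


Add up expenses:
$21 + $109 + $185 + $12 = $327
Subtract from budget:
$1000 - $327 = $673

$673


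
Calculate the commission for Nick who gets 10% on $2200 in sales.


Convert rate to decimal:
10% = 0.1
Multiply by sales:
$2200 x 0.1 = $220

$220


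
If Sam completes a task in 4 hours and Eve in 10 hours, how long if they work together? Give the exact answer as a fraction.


Sam's rate: 1/4 of the job per hour
Eve's rate: 1/10 of the job per hour
Combined rate: 1/4 + 1/10 = 7/20 per hour
Time = 1 / (7/20) = 20/7 hours (≈ 2.86 hours)

20/7 hours


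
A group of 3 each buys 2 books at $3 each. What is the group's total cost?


Cost per person:
2 x $3 = $6
Group total:
3 x $6 = $18

$18


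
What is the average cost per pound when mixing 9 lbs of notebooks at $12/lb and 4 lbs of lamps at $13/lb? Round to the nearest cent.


Cost of notebooks:
9 x $12 = $108
Cost of lamps:
4 x $13 = $52
Total cost: $108 + $52 = $160
Total weight: 13 lbs
Average: $160 / 13 = $12.3076... ≈ $12.31/lb

$12.31/lb


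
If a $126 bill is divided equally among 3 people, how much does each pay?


Total bill: $126
Number of people: 3
Each pays: $126 / 3 = $42

$42


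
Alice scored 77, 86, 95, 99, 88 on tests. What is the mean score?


Add the scores:
77 + 86 + 95 + 99 + 88 = 445
Divide by the number of tests:
445 / 5 = 89

89


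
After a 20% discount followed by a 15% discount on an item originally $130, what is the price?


First discount:
20% of $130 = $26
Price after first discount:
$130 - $26 = $104
Second discount:
15% of $104 = $15.60
Final price:
$104 - $15.60 = $88.40

$88.40


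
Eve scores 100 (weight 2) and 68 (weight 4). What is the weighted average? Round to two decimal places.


Weighted sum:
2 x 100 + 4 x 68 = 472
Total weight:
2 + 4 = 6
Weighted average:
472 / 6 = 78.6666... ≈ 78.67

78.67


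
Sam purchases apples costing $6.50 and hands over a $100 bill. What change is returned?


Start with the amount paid:
$100
Subtract the price:
$100 - $6.50 = $93.50

$93.50


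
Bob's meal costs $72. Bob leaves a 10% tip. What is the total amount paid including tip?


Calculate the tip:
10% of $72 = $7.20
Add tip to meal cost:
$72 + $7.20 = $79.20

$79.20


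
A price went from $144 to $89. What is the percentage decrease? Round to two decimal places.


Find the absolute change:
|89 - 144| = 55
Divide by original and multiply by 100:
55 / 144 x 100 = 38.1944...% ≈ 38.19%

38.19%


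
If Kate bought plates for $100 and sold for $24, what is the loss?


Selling price = $24
Cost price = $100
Loss = cost price - selling price:
Loss = $100 - $24 = $76

$76


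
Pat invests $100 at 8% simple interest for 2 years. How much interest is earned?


Use the formula I = P x R x T / 100
P x R x T = 100 x 8 x 2 = 1600
I = 1600 / 100 = $16

$16


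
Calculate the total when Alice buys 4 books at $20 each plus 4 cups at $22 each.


Cost of books:
4 x $20 = $80
Cost of cups:
4 x $22 = $88
Add both:
$80 + $88 = $168

$168


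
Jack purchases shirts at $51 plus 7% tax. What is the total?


Calculate the tax:
7% of $51 = $3.57
Add tax to price:
$51 + $3.57 = $54.57

$54.57


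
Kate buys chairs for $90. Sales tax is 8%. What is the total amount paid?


Calculate the tax:
8% of $90 = $7.20
Add tax to price:
$90 + $7.20 = $97.20

$97.20


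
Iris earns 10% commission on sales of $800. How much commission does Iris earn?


Convert rate to decimal:
10% = 0.1
Multiply by sales:
$800 x 0.1 = $80

$80


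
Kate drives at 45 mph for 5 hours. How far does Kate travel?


Use the formula: distance = speed x time
Speed = 45 mph, Time = 5 hours
45 x 5 = 225 miles

225 miles


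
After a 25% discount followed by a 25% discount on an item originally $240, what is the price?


First discount:
25% of $240 = $60
Price after first discount:
$240 - $60 = $180
Second discount:
25% of $180 = $45
Final price:
$180 - $45 = $135

$135


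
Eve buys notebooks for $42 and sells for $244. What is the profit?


Selling price = $244
Cost price = $42
Profit = selling price - cost price:
Profit = $244 - $42 = $202

$202


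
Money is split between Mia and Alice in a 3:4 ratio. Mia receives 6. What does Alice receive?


Find the multiplier:
6 / 3 = 2
Apply to Alice's share:
4 x 2 = 8

8


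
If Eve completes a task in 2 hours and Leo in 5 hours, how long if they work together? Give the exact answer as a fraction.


Eve's rate: 1/2 of the job per hour
Leo's rate: 1/5 of the job per hour
Combined rate: 1/2 + 1/5 = 7/10 per hour
Time = 1 / (7/10) = 10/7 hours (≈ 1.43 hours)

10/7 hours


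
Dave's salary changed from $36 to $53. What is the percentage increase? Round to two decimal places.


Find the absolute change:
|53 - 36| = 17
Divide by original and multiply by 100:
17 / 36 x 100 = 47.2222...% ≈ 47.22%

47.22%


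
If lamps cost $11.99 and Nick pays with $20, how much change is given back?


Start with the amount paid:
$20
Subtract the price:
$20 - $11.99 = $8.01

$8.01


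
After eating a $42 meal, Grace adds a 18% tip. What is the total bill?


Calculate the tip:
18% of $42 = $7.56
Add tip to meal cost:
$42 + $7.56 = $49.56

$49.56


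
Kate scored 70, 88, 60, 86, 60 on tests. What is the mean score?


Add the scores:
70 + 88 + 60 + 86 + 60 = 364
Divide by the number of tests:
364 / 5 = 72.8

72.8


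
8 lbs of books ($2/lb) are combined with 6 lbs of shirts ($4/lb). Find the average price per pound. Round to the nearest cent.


Cost of books:
8 x $2 = $16
Cost of shirts:
6 x $4 = $24
Total cost: $16 + $24 = $40
Total weight: 14 lbs
Average: $40 / 14 = $2.8571... ≈ $2.86/lb

$2.86/lb


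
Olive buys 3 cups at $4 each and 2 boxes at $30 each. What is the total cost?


Cost of cups:
3 x $4 = $12
Cost of boxes:
2 x $30 = $60
Add both:
$12 + $60 = $72

$72


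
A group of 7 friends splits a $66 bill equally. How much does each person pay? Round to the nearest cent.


Total bill: $66
Number of people: 7
Each pays: $66 / 7 = $9.4285... ≈ $9.43

$9.43


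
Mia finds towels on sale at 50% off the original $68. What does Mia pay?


Calculate the discount amount:
50% of $68 = $34
Subtract from original:
$68 - $34 = $34

$34


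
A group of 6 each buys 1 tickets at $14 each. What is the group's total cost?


Cost per person:
1 x $14 = $14
Group total:
6 x $14 = $84

$84


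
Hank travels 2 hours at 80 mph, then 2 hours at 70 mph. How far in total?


Leg 1 distance:
80 x 2 = 160 miles
Leg 2 distance:
70 x 2 = 140 miles
Total distance:
160 + 140 = 300 miles

300 miles


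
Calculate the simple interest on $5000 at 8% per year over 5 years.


Use the formula I = P x R x T / 100
P x R x T = 5000 x 8 x 5 = 200000
I = 200000 / 100 = $2000

$2000


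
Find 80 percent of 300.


Convert percentage to decimal:
80% = 0.8
Multiply:
300 x 0.8 = 240

240


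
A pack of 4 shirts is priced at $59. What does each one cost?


Total cost: $59
Number of items: 4
Unit price: $59 / 4 = $14.75

$14.75


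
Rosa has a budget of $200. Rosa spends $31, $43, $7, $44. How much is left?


Add up expenses:
$31 + $43 + $7 + $44 = $125
Subtract from budget:
$200 - $125 = $75

$75


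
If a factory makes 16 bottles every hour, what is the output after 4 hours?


Production rate: 16 bottles per hour
Time: 4 hours
Total: 16 x 4 = 64 bottles

64 bottles


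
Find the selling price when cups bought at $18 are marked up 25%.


Calculate the markup amount:
25% of $18 = $4.50
Add to cost:
$18 + $4.50 = $22.50

$22.50


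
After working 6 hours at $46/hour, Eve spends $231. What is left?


Calculate earnings:
6 x $46 = $276
Subtract spending:
$276 - $231 = $45

$45


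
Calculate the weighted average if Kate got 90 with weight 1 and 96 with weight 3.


Weighted sum:
1 x 90 + 3 x 96 = 378
Total weight:
1 + 3 = 4
Weighted average:
378 / 4 = 94.5

94.5


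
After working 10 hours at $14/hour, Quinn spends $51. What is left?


Calculate earnings:
10 x $14 = $140
Subtract spending:
$140 - $51 = $89

$89


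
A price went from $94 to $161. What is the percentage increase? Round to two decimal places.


Find the absolute change:
|161 - 94| = 67
Divide by original and multiply by 100:
67 / 94 x 100 = 71.2765...% ≈ 71.28%

71.28%


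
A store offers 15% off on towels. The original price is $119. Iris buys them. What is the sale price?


Calculate the discount amount:
15% of $119 = $17.85
Subtract from original:
$119 - $17.85 = $101.15

$101.15


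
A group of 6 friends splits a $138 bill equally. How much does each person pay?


Total bill: $138
Number of people: 6
Each pays: $138 / 6 = $23

$23


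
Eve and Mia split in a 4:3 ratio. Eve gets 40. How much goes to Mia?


Find the multiplier:
40 / 4 = 10
Apply to Mia's share:
3 x 10 = 30

30


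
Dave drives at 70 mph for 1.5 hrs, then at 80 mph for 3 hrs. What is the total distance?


Leg 1 distance:
70 x 1.5 = 105 miles
Leg 2 distance:
80 x 3 = 240 miles
Total distance:
105 + 240 = 345 miles

345 miles


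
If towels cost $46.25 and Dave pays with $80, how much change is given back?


Start with the amount paid:
$80
Subtract the price:
$80 - $46.25 = $33.75

$33.75


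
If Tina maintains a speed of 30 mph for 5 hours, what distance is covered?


Use the formula: distance = speed x time
Speed = 30 mph, Time = 5 hours
30 x 5 = 150 miles

150 miles


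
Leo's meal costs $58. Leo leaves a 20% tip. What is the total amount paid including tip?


Calculate the tip:
20% of $58 = $11.60
Add tip to meal cost:
$58 + $11.60 = $69.60

$69.60


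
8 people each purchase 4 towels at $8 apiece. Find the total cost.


Cost per person:
4 x $8 = $32
Group total:
8 x $32 = $256

$256


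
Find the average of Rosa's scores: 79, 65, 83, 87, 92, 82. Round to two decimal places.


Add the scores:
79 + 65 + 83 + 87 + 92 + 82 = 488
Divide by the number of tests:
488 / 6 = 81.3333... ≈ 81.33

81.33


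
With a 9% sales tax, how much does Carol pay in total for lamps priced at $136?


Calculate the tax:
9% of $136 = $12.24
Add tax to price:
$136 + $12.24 = $148.24

$148.24


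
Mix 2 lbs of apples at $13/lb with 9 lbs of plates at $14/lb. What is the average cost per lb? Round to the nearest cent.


Cost of apples:
2 x $13 = $26
Cost of plates:
9 x $14 = $126
Total cost: $26 + $126 = $152
Total weight: 11 lbs
Average: $152 / 11 = $13.8181... ≈ $13.82/lb

$13.82/lb


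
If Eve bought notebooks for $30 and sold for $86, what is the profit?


Selling price = $86
Cost price = $30
Profit = selling price - cost price:
Profit = $86 - $30 = $56

$56


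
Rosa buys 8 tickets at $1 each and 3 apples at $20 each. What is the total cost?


Cost of tickets:
8 x $1 = $8
Cost of apples:
3 x $20 = $60
Add both:
$8 + $60 = $68

$68


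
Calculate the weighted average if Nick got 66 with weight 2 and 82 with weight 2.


Weighted sum:
2 x 66 + 2 x 82 = 296
Total weight:
2 + 2 = 4
Weighted average:
296 / 4 = 74

74


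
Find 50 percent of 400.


Convert percentage to decimal:
50% = 0.5
Multiply:
400 x 0.5 = 200

200


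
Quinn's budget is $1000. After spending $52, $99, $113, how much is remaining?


Add up expenses:
$52 + $99 + $113 = $264
Subtract from budget:
$1000 - $264 = $736

$736


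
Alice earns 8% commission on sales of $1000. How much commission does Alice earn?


Convert rate to decimal:
8% = 0.08
Multiply by sales:
$1000 x 0.08 = $80

$80


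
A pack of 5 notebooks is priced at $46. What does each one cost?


Total cost: $46
Number of items: 5
Unit price: $46 / 5 = $9.20

$9.20


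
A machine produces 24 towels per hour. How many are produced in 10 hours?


Production rate: 24 towels per hour
Time: 10 hours
Total: 24 x 10 = 240 towels

240 towels


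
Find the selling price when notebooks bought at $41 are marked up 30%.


Calculate the markup amount:
30% of $41 = $12.30
Add to cost:
$41 + $12.30 = $53.30

$53.30


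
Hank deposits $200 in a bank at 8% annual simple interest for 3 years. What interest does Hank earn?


Use the formula I = P x R x T / 100
P x R x T = 200 x 8 x 3 = 4800
I = 4800 / 100 = $48

$48


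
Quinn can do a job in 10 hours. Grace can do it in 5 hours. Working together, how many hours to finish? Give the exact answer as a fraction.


Quinn's rate: 1/10 of the job per hour
Grace's rate: 1/5 of the job per hour
Combined rate: 1/10 + 1/5 = 3/10 per hour
Time = 1 / (3/10) = 10/3 hours (≈ 3.33 hours)

10/3 hours


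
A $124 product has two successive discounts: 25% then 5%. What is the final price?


First discount:
25% of $124 = $31
Price after first discount:
$124 - $31 = $93
Second discount:
5% of $93 = $4.65
Final price:
$93 - $4.65 = $88.35

$88.35


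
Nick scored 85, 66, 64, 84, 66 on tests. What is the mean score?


Add the scores:
85 + 66 + 64 + 84 + 66 = 365
Divide by the number of tests:
365 / 5 = 73

73


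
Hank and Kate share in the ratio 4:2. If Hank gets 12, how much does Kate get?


Find the multiplier:
12 / 4 = 3
Apply to Kate's share:
2 x 3 = 6

6


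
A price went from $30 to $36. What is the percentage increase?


Find the absolute change:
|36 - 30| = 6
Divide by original and multiply by 100:
6 / 30 x 100 = 20%

20%


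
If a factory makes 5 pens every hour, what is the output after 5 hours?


Production rate: 5 pens per hour
Time: 5 hours
Total: 5 x 5 = 25 pens

25 pens


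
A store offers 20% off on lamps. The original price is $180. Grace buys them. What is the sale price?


Calculate the discount amount:
20% of $180 = $36
Subtract from original:
$180 - $36 = $144

$144


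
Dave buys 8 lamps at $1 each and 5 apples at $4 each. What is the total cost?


Cost of lamps:
8 x $1 = $8
Cost of apples:
5 x $4 = $20
Add both:
$8 + $20 = $28

$28


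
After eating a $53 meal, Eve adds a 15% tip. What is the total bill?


Calculate the tip:
15% of $53 = $7.95
Add tip to meal cost:
$53 + $7.95 = $60.95

$60.95


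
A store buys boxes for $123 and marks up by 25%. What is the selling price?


Calculate the markup amount:
25% of $123 = $30.75
Add to cost:
$123 + $30.75 = $153.75

$153.75


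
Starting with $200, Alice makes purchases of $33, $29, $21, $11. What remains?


Add up expenses:
$33 + $29 + $21 + $11 = $94
Subtract from budget:
$200 - $94 = $106

$106


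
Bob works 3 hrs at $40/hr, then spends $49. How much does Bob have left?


Calculate earnings:
3 x $40 = $120
Subtract spending:
$120 - $49 = $71

$71


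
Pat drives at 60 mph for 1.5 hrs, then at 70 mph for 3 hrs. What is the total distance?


Leg 1 distance:
60 x 1.5 = 90 miles
Leg 2 distance:
70 x 3 = 210 miles
Total distance:
90 + 210 = 300 miles

300 miles


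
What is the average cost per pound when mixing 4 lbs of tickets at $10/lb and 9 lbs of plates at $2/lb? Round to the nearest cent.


Cost of tickets:
4 x $10 = $40
Cost of plates:
9 x $2 = $18
Total cost: $40 + $18 = $58
Total weight: 13 lbs
Average: $58 / 13 = $4.4615... ≈ $4.46/lb

$4.46/lb


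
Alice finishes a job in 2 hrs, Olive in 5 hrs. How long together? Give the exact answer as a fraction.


Alice's rate: 1/2 of the job per hour
Olive's rate: 1/5 of the job per hour
Combined rate: 1/2 + 1/5 = 7/10 per hour
Time = 1 / (7/10) = 10/7 hours (≈ 1.43 hours)

10/7 hours


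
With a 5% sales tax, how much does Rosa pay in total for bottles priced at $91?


Calculate the tax:
5% of $91 = $4.55
Add tax to price:
$91 + $4.55 = $95.55

$95.55


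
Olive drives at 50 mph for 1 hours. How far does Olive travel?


Use the formula: distance = speed x time
Speed = 50 mph, Time = 1 hours
50 x 1 = 50 miles

50 miles


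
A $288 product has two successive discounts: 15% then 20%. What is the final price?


First discount:
15% of $288 = $43.20
Price after first discount:
$288 - $43.20 = $244.80
Second discount:
20% of $244.80 = $48.96
Final price:
$244.80 - $48.96 = $195.84

$195.84


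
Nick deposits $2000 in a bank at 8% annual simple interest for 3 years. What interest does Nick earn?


Use the formula I = P x R x T / 100
P x R x T = 2000 x 8 x 3 = 48000
I = 48000 / 100 = $480

$480


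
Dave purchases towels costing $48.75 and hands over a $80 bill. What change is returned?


Start with the amount paid:
$80
Subtract the price:
$80 - $48.75 = $31.25

$31.25


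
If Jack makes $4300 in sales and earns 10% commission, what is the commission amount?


Convert rate to decimal:
10% = 0.1
Multiply by sales:
$4300 x 0.1 = $430

$430


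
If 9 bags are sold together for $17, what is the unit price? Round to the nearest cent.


Total cost: $17
Number of items: 9
Unit price: $17 / 9 = $1.8888... ≈ $1.89

$1.89


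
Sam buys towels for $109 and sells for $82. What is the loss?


Selling price = $82
Cost price = $109
Loss = cost price - selling price:
Loss = $109 - $82 = $27

$27


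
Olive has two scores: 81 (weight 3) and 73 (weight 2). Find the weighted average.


Weighted sum:
3 x 81 + 2 x 73 = 389
Total weight:
3 + 2 = 5
Weighted average:
389 / 5 = 77.8

77.8


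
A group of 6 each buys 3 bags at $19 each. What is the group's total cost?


Cost per person:
3 x $19 = $57
Group total:
6 x $57 = $342

$342


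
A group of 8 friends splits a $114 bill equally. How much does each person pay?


Total bill: $114
Number of people: 8
Each pays: $114 / 8 = $14.25

$14.25


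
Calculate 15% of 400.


Convert percentage to decimal:
15% = 0.15
Multiply:
400 x 0.15 = 60

60


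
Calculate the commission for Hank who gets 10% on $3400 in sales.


Convert rate to decimal:
10% = 0.1
Multiply by sales:
$3400 x 0.1 = $340

$340


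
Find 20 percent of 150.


Convert percentage to decimal:
20% = 0.2
Multiply:
150 x 0.2 = 30

30


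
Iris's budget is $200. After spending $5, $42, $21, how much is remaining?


Add up expenses:
$5 + $42 + $21 = $68
Subtract from budget:
$200 - $68 = $132

$132


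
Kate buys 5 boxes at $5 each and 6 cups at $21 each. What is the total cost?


Cost of boxes:
5 x $5 = $25
Cost of cups:
6 x $21 = $126
Add both:
$25 + $126 = $151

$151


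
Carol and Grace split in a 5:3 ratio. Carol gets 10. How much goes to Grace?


Find the multiplier:
10 / 5 = 2
Apply to Grace's share:
3 x 2 = 6

6


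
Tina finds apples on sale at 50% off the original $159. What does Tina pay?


Calculate the discount amount:
50% of $159 = $79.50
Subtract from original:
$159 - $79.50 = $79.50

$79.50


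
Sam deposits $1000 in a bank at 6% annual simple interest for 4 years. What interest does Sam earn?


Use the formula I = P x R x T / 100
P x R x T = 1000 x 6 x 4 = 24000
I = 24000 / 100 = $240

$240


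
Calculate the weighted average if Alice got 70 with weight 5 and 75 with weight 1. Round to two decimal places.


Weighted sum:
5 x 70 + 1 x 75 = 425
Total weight:
5 + 1 = 6
Weighted average:
425 / 6 = 70.8333... ≈ 70.83

70.83


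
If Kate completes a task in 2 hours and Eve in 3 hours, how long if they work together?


Kate's rate: 1/2 of the job per hour
Eve's rate: 1/3 of the job per hour
Combined rate: 1/2 + 1/3 = 5/6 per hour
Time = 1 / (5/6) = 6/5 = 1.2 hours

1.2 hours


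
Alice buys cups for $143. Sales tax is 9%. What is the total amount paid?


Calculate the tax:
9% of $143 = $12.87
Add tax to price:
$143 + $12.87 = $155.87

$155.87


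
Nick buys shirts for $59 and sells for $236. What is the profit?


Selling price = $236
Cost price = $59
Profit = selling price - cost price:
Profit = $236 - $59 = $177

$177


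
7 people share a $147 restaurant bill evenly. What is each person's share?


Total bill: $147
Number of people: 7
Each pays: $147 / 7 = $21

$21


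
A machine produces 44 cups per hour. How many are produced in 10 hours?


Production rate: 44 cups per hour
Time: 10 hours
Total: 44 x 10 = 440 cups

440 cups


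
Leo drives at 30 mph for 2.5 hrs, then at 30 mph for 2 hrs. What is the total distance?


Leg 1 distance:
30 x 2.5 = 75 miles
Leg 2 distance:
30 x 2 = 60 miles
Total distance:
75 + 60 = 135 miles

135 miles


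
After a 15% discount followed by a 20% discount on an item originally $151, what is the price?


First discount:
15% of $151 = $22.65
Price after first discount:
$151 - $22.65 = $128.35
Second discount:
20% of $128.35 = $25.67
Final price:
$128.35 - $25.67 = $102.68

$102.68


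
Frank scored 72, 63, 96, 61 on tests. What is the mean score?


Add the scores:
72 + 63 + 96 + 61 = 292
Divide by the number of tests:
292 / 4 = 73

73


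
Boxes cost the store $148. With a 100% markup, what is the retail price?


Calculate the markup amount:
100% of $148 = $148
Add to cost:
$148 + $148 = $296

$296


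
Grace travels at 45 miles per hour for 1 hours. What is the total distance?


Use the formula: distance = speed x time
Speed = 45 mph, Time = 1 hours
45 x 1 = 45 miles

45 miles


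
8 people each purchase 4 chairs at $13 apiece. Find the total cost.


Cost per person:
4 x $13 = $52
Group total:
8 x $52 = $416

$416


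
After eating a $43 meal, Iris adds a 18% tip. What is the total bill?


Calculate the tip:
18% of $43 = $7.74
Add tip to meal cost:
$43 + $7.74 = $50.74

$50.74


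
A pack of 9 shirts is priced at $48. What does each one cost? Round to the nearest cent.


Total cost: $48
Number of items: 9
Unit price: $48 / 9 = $5.3333... ≈ $5.33

$5.33


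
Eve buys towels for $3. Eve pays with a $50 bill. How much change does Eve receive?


Start with the amount paid:
$50
Subtract the price:
$50 - $3 = $47

$47


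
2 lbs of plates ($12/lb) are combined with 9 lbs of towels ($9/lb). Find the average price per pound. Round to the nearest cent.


Cost of plates:
2 x $12 = $24
Cost of towels:
9 x $9 = $81
Total cost: $24 + $81 = $105
Total weight: 11 lbs
Average: $105 / 11 = $9.5454... ≈ $9.55/lb

$9.55/lb


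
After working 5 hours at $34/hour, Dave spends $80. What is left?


Calculate earnings:
5 x $34 = $170
Subtract spending:
$170 - $80 = $90

$90


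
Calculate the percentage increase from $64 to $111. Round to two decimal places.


Find the absolute change:
|111 - 64| = 47
Divide by original and multiply by 100:
47 / 64 x 100 = 73.4375% ≈ 73.44%

73.44%


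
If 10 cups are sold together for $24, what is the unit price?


Total cost: $24
Number of items: 10
Unit price: $24 / 10 = $2.40

$2.40


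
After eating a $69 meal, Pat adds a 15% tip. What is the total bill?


Calculate the tip:
15% of $69 = $10.35
Add tip to meal cost:
$69 + $10.35 = $79.35

$79.35


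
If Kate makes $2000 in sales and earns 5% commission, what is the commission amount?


Convert rate to decimal:
5% = 0.05
Multiply by sales:
$2000 x 0.05 = $100

$100


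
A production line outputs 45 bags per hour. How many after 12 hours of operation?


Production rate: 45 bags per hour
Time: 12 hours
Total: 45 x 12 = 540 bags

540 bags


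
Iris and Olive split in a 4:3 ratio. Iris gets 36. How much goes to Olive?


Find the multiplier:
36 / 4 = 9
Apply to Olive's share:
3 x 9 = 27

27


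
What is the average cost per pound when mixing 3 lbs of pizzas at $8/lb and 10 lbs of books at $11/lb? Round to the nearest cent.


Cost of pizzas:
3 x $8 = $24
Cost of books:
10 x $11 = $110
Total cost: $24 + $110 = $134
Total weight: 13 lbs
Average: $134 / 13 = $10.3076... ≈ $10.31/lb

$10.31/lb


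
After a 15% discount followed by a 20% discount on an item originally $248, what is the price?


First discount:
15% of $248 = $37.20
Price after first discount:
$248 - $37.20 = $210.80
Second discount:
20% of $210.80 = $42.16
Final price:
$210.80 - $42.16 = $168.64

$168.64


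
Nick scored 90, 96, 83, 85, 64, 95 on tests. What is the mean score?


Add the scores:
90 + 96 + 83 + 85 + 64 + 95 = 513
Divide by the number of tests:
513 / 6 = 85.5

85.5


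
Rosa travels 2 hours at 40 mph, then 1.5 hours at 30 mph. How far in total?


Leg 1 distance:
40 x 2 = 80 miles
Leg 2 distance:
30 x 1.5 = 45 miles
Total distance:
80 + 45 = 125 miles

125 miles


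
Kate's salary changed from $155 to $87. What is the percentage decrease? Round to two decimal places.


Find the absolute change:
|87 - 155| = 68
Divide by original and multiply by 100:
68 / 155 x 100 = 43.8709...% ≈ 43.87%

43.87%


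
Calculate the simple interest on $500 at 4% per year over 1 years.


Use the formula I = P x R x T / 100
P x R x T = 500 x 4 x 1 = 2000
I = 2000 / 100 = $20

$20


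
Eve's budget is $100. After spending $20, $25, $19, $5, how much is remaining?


Add up expenses:
$20 + $25 + $19 + $5 = $69
Subtract from budget:
$100 - $69 = $31

$31


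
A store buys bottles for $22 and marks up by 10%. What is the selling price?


Calculate the markup amount:
10% of $22 = $2.20
Add to cost:
$22 + $2.20 = $24.20

$24.20


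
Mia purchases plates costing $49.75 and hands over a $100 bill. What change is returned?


Start with the amount paid:
$100
Subtract the price:
$100 - $49.75 = $50.25

$50.25


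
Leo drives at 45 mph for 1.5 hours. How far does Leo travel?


Use the formula: distance = speed x time
Speed = 45 mph, Time = 1.5 hours
45 x 1.5 = 67.5 miles

67.5 miles


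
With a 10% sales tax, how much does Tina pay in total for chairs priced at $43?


Calculate the tax:
10% of $43 = $4.30
Add tax to price:
$43 + $4.30 = $47.30

$47.30


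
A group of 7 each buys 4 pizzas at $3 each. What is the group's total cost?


Cost per person:
4 x $3 = $12
Group total:
7 x $12 = $84

$84


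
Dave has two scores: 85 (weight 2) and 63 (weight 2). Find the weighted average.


Weighted sum:
2 x 85 + 2 x 63 = 296
Total weight:
2 + 2 = 4
Weighted average:
296 / 4 = 74

74


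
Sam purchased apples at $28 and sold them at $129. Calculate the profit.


Selling price = $129
Cost price = $28
Profit = selling price - cost price:
Profit = $129 - $28 = $101

$101


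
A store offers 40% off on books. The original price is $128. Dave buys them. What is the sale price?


Calculate the discount amount:
40% of $128 = $51.20
Subtract from original:
$128 - $51.20 = $76.80

$76.80


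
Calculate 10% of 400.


Convert percentage to decimal:
10% = 0.1
Multiply:
400 x 0.1 = 40

40


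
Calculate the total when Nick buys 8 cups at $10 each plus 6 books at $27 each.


Cost of cups:
8 x $10 = $80
Cost of books:
6 x $27 = $162
Add both:
$80 + $162 = $242

$242


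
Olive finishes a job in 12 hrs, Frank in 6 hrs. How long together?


Olive's rate: 1/12 of the job per hour
Frank's rate: 1/6 of the job per hour
Combined rate: 1/12 + 1/6 = 1/4 per hour
Time = 1 / (1/4) = 4 hours

4 hours


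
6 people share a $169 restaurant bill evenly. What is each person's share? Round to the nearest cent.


Total bill: $169
Number of people: 6
Each pays: $169 / 6 = $28.1666... ≈ $28.17

$28.17


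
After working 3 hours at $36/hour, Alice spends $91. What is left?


Calculate earnings:
3 x $36 = $108
Subtract spending:
$108 - $91 = $17

$17


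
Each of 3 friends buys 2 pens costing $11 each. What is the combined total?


Cost per person:
2 x $11 = $22
Group total:
3 x $22 = $66

$66


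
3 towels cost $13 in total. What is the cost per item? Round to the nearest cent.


Total cost: $13
Number of items: 3
Unit price: $13 / 3 = $4.3333... ≈ $4.33

$4.33


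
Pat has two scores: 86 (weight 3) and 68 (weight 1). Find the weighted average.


Weighted sum:
3 x 86 + 1 x 68 = 326
Total weight:
3 + 1 = 4
Weighted average:
326 / 4 = 81.5

81.5


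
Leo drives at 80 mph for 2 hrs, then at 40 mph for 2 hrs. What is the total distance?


Leg 1 distance:
80 x 2 = 160 miles
Leg 2 distance:
40 x 2 = 80 miles
Total distance:
160 + 80 = 240 miles

240 miles


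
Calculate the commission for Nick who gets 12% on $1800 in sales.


Convert rate to decimal:
12% = 0.12
Multiply by sales:
$1800 x 0.12 = $216

$216


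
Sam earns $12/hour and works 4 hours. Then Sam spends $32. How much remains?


Calculate earnings:
4 x $12 = $48
Subtract spending:
$48 - $32 = $16

$16


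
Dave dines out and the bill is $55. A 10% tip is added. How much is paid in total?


Calculate the tip:
10% of $55 = $5.50
Add tip to meal cost:
$55 + $5.50 = $60.50

$60.50


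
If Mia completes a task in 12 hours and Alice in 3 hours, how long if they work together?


Mia's rate: 1/12 of the job per hour
Alice's rate: 1/3 of the job per hour
Combined rate: 1/12 + 1/3 = 5/12 per hour
Time = 1 / (5/12) = 12/5 = 2.4 hours

2.4 hours


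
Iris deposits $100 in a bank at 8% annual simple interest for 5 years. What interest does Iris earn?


Use the formula I = P x R x T / 100
P x R x T = 100 x 8 x 5 = 4000
I = 4000 / 100 = $40

$40


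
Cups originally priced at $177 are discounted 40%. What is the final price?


Calculate the discount amount:
40% of $177 = $70.80
Subtract from original:
$177 - $70.80 = $106.20

$106.20


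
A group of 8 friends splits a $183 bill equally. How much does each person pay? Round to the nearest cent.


Total bill: $183
Number of people: 8
Each pays: $183 / 8 = $22.875 ≈ $22.88

$22.88


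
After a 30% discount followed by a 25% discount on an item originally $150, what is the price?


First discount:
30% of $150 = $45
Price after first discount:
$150 - $45 = $105
Second discount:
25% of $105 = $26.25
Final price:
$105 - $26.25 = $78.75

$78.75


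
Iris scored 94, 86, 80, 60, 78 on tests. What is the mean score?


Add the scores:
94 + 86 + 80 + 60 + 78 = 398
Divide by the number of tests:
398 / 5 = 79.6

79.6


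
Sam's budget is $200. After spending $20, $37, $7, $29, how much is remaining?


Add up expenses:
$20 + $37 + $7 + $29 = $93
Subtract from budget:
$200 - $93 = $107

$107


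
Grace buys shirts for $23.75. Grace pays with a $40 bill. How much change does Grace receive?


Start with the amount paid:
$40
Subtract the price:
$40 - $23.75 = $16.25

$16.25


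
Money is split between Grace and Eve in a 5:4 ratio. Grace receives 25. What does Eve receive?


Find the multiplier:
25 / 5 = 5
Apply to Eve's share:
4 x 5 = 20

20


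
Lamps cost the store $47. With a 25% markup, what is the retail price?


Calculate the markup amount:
25% of $47 = $11.75
Add to cost:
$47 + $11.75 = $58.75

$58.75


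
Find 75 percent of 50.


Convert percentage to decimal:
75% = 0.75
Multiply:
50 x 0.75 = 37.5

37.5


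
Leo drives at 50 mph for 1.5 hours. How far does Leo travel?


Use the formula: distance = speed x time
Speed = 50 mph, Time = 1.5 hours
50 x 1.5 = 75 miles

75 miles


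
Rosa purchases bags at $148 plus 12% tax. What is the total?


Calculate the tax:
12% of $148 = $17.76
Add tax to price:
$148 + $17.76 = $165.76

$165.76


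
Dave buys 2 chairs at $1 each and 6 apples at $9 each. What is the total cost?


Cost of chairs:
2 x $1 = $2
Cost of apples:
6 x $9 = $54
Add both:
$2 + $54 = $56

$56


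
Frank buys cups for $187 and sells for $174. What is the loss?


Selling price = $174
Cost price = $187
Loss = cost price - selling price:
Loss = $187 - $174 = $13

$13


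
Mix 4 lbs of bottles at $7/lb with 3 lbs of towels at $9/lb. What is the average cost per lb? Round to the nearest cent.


Cost of bottles:
4 x $7 = $28
Cost of towels:
3 x $9 = $27
Total cost: $28 + $27 = $55
Total weight: 7 lbs
Average: $55 / 7 = $7.8571... ≈ $7.86/lb

$7.86/lb


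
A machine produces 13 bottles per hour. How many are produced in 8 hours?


Production rate: 13 bottles per hour
Time: 8 hours
Total: 13 x 8 = 104 bottles

104 bottles


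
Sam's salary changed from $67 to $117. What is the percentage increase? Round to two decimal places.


Find the absolute change:
|117 - 67| = 50
Divide by original and multiply by 100:
50 / 67 x 100 = 74.6268...% ≈ 74.63%

74.63%


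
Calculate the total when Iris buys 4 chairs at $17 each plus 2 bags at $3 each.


Cost of chairs:
4 x $17 = $68
Cost of bags:
2 x $3 = $6
Add both:
$68 + $6 = $74

$74


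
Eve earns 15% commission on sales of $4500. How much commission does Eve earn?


Convert rate to decimal:
15% = 0.15
Multiply by sales:
$4500 x 0.15 = $675

$675


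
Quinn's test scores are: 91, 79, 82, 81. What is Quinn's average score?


Add the scores:
91 + 79 + 82 + 81 = 333
Divide by the number of tests:
333 / 4 = 83.25

83.25


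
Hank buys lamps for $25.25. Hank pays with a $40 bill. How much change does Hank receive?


Start with the amount paid:
$40
Subtract the price:
$40 - $25.25 = $14.75

$14.75


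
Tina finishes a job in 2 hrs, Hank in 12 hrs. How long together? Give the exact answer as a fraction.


Tina's rate: 1/2 of the job per hour
Hank's rate: 1/12 of the job per hour
Combined rate: 1/2 + 1/12 = 7/12 per hour
Time = 1 / (7/12) = 12/7 hours (≈ 1.71 hours)

12/7 hours


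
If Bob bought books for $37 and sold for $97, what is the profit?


Selling price = $97
Cost price = $37
Profit = selling price - cost price:
Profit = $97 - $37 = $60

$60


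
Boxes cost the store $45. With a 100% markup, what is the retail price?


Calculate the markup amount:
100% of $45 = $45
Add to cost:
$45 + $45 = $90

$90


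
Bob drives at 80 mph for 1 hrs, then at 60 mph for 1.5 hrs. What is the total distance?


Leg 1 distance:
80 x 1 = 80 miles
Leg 2 distance:
60 x 1.5 = 90 miles
Total distance:
80 + 90 = 170 miles

170 miles


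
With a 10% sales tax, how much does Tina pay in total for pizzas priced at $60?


Calculate the tax:
10% of $60 = $6
Add tax to price:
$60 + $6 = $66

$66


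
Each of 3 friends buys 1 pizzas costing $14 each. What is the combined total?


Cost per person:
1 x $14 = $14
Group total:
3 x $14 = $42

$42


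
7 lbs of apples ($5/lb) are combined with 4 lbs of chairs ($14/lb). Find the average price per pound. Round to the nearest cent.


Cost of apples:
7 x $5 = $35
Cost of chairs:
4 x $14 = $56
Total cost: $35 + $56 = $91
Total weight: 11 lbs
Average: $91 / 11 = $8.2727... ≈ $8.27/lb

$8.27/lb


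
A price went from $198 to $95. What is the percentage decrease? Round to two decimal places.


Find the absolute change:
|95 - 198| = 103
Divide by original and multiply by 100:
103 / 198 x 100 = 52.0202...% ≈ 52.02%

52.02%


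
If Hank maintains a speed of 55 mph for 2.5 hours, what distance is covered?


Use the formula: distance = speed x time
Speed = 55 mph, Time = 2.5 hours
55 x 2.5 = 137.5 miles

137.5 miles


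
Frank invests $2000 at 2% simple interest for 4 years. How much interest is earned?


Use the formula I = P x R x T / 100
P x R x T = 2000 x 2 x 4 = 16000
I = 16000 / 100 = $160

$160


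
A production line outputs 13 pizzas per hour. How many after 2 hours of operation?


Production rate: 13 pizzas per hour
Time: 2 hours
Total: 13 x 2 = 26 pizzas

26 pizzas


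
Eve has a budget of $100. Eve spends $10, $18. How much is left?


Add up expenses:
$10 + $18 = $28
Subtract from budget:
$100 - $28 = $72

$72


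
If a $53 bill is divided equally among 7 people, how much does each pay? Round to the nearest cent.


Total bill: $53
Number of people: 7
Each pays: $53 / 7 = $7.5714... ≈ $7.57

$7.57


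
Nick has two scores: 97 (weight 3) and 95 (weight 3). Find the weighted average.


Weighted sum:
3 x 97 + 3 x 95 = 576
Total weight:
3 + 3 = 6
Weighted average:
576 / 6 = 96

96


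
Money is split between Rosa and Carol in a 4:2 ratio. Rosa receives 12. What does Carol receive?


Find the multiplier:
12 / 4 = 3
Apply to Carol's share:
2 x 3 = 6

6


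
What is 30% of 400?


Convert percentage to decimal:
30% = 0.3
Multiply:
400 x 0.3 = 120

120


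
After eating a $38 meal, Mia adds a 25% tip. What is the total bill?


Calculate the tip:
25% of $38 = $9.50
Add tip to meal cost:
$38 + $9.50 = $47.50

$47.50


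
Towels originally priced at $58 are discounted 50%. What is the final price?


Calculate the discount amount:
50% of $58 = $29
Subtract from original:
$58 - $29 = $29

$29


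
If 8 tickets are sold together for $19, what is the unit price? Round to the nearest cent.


Total cost: $19
Number of items: 8
Unit price: $19 / 8 = $2.375 ≈ $2.38

$2.38


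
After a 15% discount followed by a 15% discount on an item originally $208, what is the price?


First discount:
15% of $208 = $31.20
Price after first discount:
$208 - $31.20 = $176.80
Second discount:
15% of $176.80 = $26.52
Final price:
$176.80 - $26.52 = $150.28

$150.28


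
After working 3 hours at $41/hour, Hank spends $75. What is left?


Calculate earnings:
3 x $41 = $123
Subtract spending:
$123 - $75 = $48

$48


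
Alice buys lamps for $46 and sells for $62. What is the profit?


Selling price = $62
Cost price = $46
Profit = selling price - cost price:
Profit = $62 - $46 = $16

$16


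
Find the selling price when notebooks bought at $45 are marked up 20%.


Calculate the markup amount:
20% of $45 = $9
Add to cost:
$45 + $9 = $54

$54


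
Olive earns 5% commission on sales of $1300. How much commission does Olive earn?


Convert rate to decimal:
5% = 0.05
Multiply by sales:
$1300 x 0.05 = $65

$65
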